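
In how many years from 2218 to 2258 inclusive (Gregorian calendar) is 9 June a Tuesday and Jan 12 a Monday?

Check each year's weekday for 9 June and Jan 12:
  2218: Tue/Mon ✓  2219: Wed/Tue  2220: Fri/Wed  2221: Sat/Fri  2222: Sun/Sat  2223: Mon/Sun  2224: Wed/Mon  2225: Thu/Wed  2226: Fri/Thu  2227: Sat/Fri  2228: Mon/Sat  2229: Tue/Mon ✓  2230: Wed/Tue  2231: Thu/Wed  …(13 more)…  2245: Mon/Sun  2246: Tue/Mon ✓  2247: Wed/Tue  2248: Fri/Wed  2249: Sat/Fri  2250: Sun/Sat  2251: Mon/Sun  2252: Wed/Mon  2253: Thu/Wed  2254: Fri/Thu  2255: Sat/Fri  2256: Mon/Sat  2257: Tue/Mon ✓  2258: Wed/Tue
Both conditions hold in: 2218, 2229, 2235, 2246, 2257 — 5.

5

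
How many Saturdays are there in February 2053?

4

February 2053 has 28 days and begins on Saturday.
The first Saturday is February 1.
Saturdays fall on 1, 8, 15, 22 — that's 4.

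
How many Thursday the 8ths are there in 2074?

Check the 8th of each month of 2074: Jan 8: Mon, Feb 8: Thu, Mar 8: Thu, Apr 8: Sun, May 8: Tue, Jun 8: Fri, Jul 8: Sun, Aug 8: Wed, Sep 8: Sat, Oct 8: Mon, Nov 8: Thu, Dec 8: Sat.
Thursday occurs in February, March, November — 3 months.

3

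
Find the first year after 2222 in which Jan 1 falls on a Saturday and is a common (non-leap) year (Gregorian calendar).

2225

Jan 1 advances by 2 weekdays after a leap year and by 1 after a common year.
2222: Jan 1 is Tuesday.
2223: Wednesday
2224: Thursday (leap)
2225: Saturday
2225 begins on a Saturday and is a common year.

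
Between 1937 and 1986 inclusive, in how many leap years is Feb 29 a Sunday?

2

Leap years in 1937–1986: 12 of them.
Feb 29 weekday advances by 5 (mod 7) from one leap year to the next four years later (or differs when a century non-leap intervenes).
Leap-day weekdays: 1940:Thu 1944:Tue 1948:Sun✓ 1952:Fri 1956:Wed 1960:Mon 1964:Sat 1968:Thu 1972:Tue 1976:Sun✓ 1980:Fri 1984:Wed
Sunday: 1948, 1976 → 2.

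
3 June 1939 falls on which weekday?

January 1, 1939 is a Sunday.
June 3 is day 154 of the year, i.e. 153 days after Jan 1.
153 mod 7 = 6, so advance 6 weekdays from Sunday: Saturday.

Saturday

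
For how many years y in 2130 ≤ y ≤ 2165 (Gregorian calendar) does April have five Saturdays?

10

April has 30 days; it has five Saturdays when Saturday falls among the first (month-length − 28) days — i.e. when April 1 is one of Saturday/Friday.
April 1 by year: 2130:Sat✓ 2131:Sun 2132:Tue 2133:Wed 2134:Thu 2135:Fri✓ 2136:Sun 2137:Mon 2138:Tue 2139:Wed 2140:Fri✓ 2141:Sat✓ 2142:Sun 2143:Mon 2144:Wed …(6 more)… 2151:Thu 2152:Sat✓ 2153:Sun 2154:Mon 2155:Tue 2156:Thu 2157:Fri✓ 2158:Sat✓ 2159:Sun 2160:Tue 2161:Wed 2162:Thu 2163:Fri✓ 2164:Sun 2165:Mon
Years with five Saturdays: 2130, 2135, 2140, 2141, 2146, 2147, 2152, 2157, 2158, 2163 → 10.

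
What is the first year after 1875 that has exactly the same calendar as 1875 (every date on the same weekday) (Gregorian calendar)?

Two years share a calendar iff Jan 1 falls on the same weekday and both are leap or both are common. 1875: Jan 1 is Friday, common year.
1876: Jan 1 Saturday, leap
1877: Jan 1 Monday, common
1878: Jan 1 Tuesday, common
1879: Jan 1 Wednesday, common
1880: Jan 1 Thursday, leap
1881: Jan 1 Saturday, common
1882: Jan 1 Sunday, common
1883: Jan 1 Monday, common
1884: Jan 1 Tuesday, leap
1885: Jan 1 Thursday, common
1886: Jan 1 Friday, common
1886 matches on both conditions.

1886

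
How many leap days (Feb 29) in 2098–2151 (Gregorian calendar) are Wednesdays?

Leap years in 2098–2151: 12 of them.
Feb 29 weekday advances by 5 (mod 7) from one leap year to the next four years later (or differs when a century non-leap intervenes).
Leap-day weekdays: 2104:Fri 2108:Wed✓ 2112:Mon 2116:Sat 2120:Thu 2124:Tue 2128:Sun 2132:Fri 2136:Wed✓ 2140:Mon 2144:Sat 2148:Thu
Wednesday: 2108, 2136 → 2.

2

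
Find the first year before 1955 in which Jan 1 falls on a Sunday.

1950

Jan 1 advances by 2 weekdays after a leap year and by 1 after a common year.
1955: Jan 1 is Saturday.
1954: Friday
1953: Thursday
1952: Tuesday (leap)
1951: Monday
1950: Sunday
1950 begins on a Sunday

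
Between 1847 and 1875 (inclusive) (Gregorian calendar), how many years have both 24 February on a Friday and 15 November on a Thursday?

Check each year's weekday for 24 February and 15 November:
  1847: Wed/Mon  1848: Thu/Wed  1849: Sat/Thu  1850: Sun/Fri  1851: Mon/Sat  1852: Tue/Mon  1853: Thu/Tue  1854: Fri/Wed  1855: Sat/Thu  1856: Sun/Sat  1857: Tue/Sun  1858: Wed/Mon  1859: Thu/Tue  1860: Fri/Thu ✓  1861: Sun/Fri  1862: Mon/Sat  1863: Tue/Sun  1864: Wed/Tue  1865: Fri/Wed  1866: Sat/Thu  1867: Sun/Fri  1868: Mon/Sun  1869: Wed/Mon  1870: Thu/Tue  1871: Fri/Wed  1872: Sat/Fri  1873: Mon/Sat  1874: Tue/Sun  1875: Wed/Mon
Both conditions hold in: 1860 — 1.

1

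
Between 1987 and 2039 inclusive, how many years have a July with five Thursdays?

23

July has 31 days; it has five Thursdays when Thursday falls among the first (month-length − 28) days — i.e. when July 1 is one of Thursday/Wednesday/Tuesday.
July 1 by year: 1987:Wed✓ 1988:Fri 1989:Sat 1990:Sun 1991:Mon 1992:Wed✓ 1993:Thu✓ 1994:Fri 1995:Sat 1996:Mon 1997:Tue✓ 1998:Wed✓ 1999:Thu✓ 2000:Sat 2001:Sun …(23 more)… 2025:Tue✓ 2026:Wed✓ 2027:Thu✓ 2028:Sat 2029:Sun 2030:Mon 2031:Tue✓ 2032:Thu✓ 2033:Fri 2034:Sat 2035:Sun 2036:Tue✓ 2037:Wed✓ 2038:Thu✓ 2039:Fri
Years with five Thursdays: 1987, 1992, 1993, 1997, 1998, 1999, 2003, 2004, 2008, 2009, 2010, 2014, 2015, 2020, 2021, 2025, 2026, 2027, 2031, 2032, 2036, 2037, 2038 → 23.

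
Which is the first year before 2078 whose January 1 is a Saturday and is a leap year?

Jan 1 advances by 2 weekdays after a leap year and by 1 after a common year.
2078: Jan 1 is Saturday.
2077: Friday
2076: Wednesday (leap)
2075: Tuesday
2074: Monday
2073: Sunday
2072: Friday (leap)
2071: Thursday
2070: Wednesday
2069: Tuesday
2068: Sunday (leap)
2067: Saturday
2066: Friday
2065: Thursday
2064: Tuesday (leap)
2063: Monday
2062: Sunday
2061: Saturday
2060: Thursday (leap)
2059: Wednesday
2058: Tuesday
2057: Monday
2056: Saturday (leap)
2056 begins on a Saturday and is a leap year.

2056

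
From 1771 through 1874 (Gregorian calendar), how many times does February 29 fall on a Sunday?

Leap years in 1771–1874: 25 of them.
Feb 29 weekday advances by 5 (mod 7) from one leap year to the next four years later (or differs when a century non-leap intervenes).
Leap-day weekdays: 1772:Sat 1776:Thu 1780:Tue 1784:Sun✓ 1788:Fri 1792:Wed 1796:Mon 1804:Wed 1808:Mon 1812:Sat 1816:Thu 1820:Tue 1824:Sun✓ 1828:Fri 1832:Wed 1836:Mon 1840:Sat 1844:Thu 1848:Tue 1852:Sun✓ 1856:Fri 1860:Wed 1864:Mon 1868:Sat 1872:Thu
Sunday: 1784, 1824, 1852 → 3.

3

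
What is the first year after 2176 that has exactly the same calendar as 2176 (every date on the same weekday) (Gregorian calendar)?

Two years share a calendar iff Jan 1 falls on the same weekday and both are leap or both are common. 2176: Jan 1 is Monday, leap year.
2177: Jan 1 Wednesday, common
2178: Jan 1 Thursday, common
2179: Jan 1 Friday, common
2180: Jan 1 Saturday, leap
2181: Jan 1 Monday, common
2182: Jan 1 Tuesday, common
2183: Jan 1 Wednesday, common
2184: Jan 1 Thursday, leap
2185: Jan 1 Saturday, common
2186: Jan 1 Sunday, common
2187: Jan 1 Monday, common
2188: Jan 1 Tuesday, leap
2189: Jan 1 Thursday, common
2190: Jan 1 Friday, common
2191: Jan 1 Saturday, common
2192: Jan 1 Sunday, leap
2193: Jan 1 Tuesday, common
2194: Jan 1 Wednesday, common
2195: Jan 1 Thursday, common
2196: Jan 1 Friday, leap
2197: Jan 1 Sunday, common
2198: Jan 1 Monday, common
2199: Jan 1 Tuesday, common
2200: Jan 1 Wednesday, common
2201: Jan 1 Thursday, common
2202: Jan 1 Friday, common
2203: Jan 1 Saturday, common
2204: Jan 1 Sunday, leap
2205: Jan 1 Tuesday, common
2206: Jan 1 Wednesday, common
2207: Jan 1 Thursday, common
2208: Jan 1 Friday, leap
2209: Jan 1 Sunday, common
2210: Jan 1 Monday, common
2211: Jan 1 Tuesday, common
2212: Jan 1 Wednesday, leap
2213: Jan 1 Friday, common
2214: Jan 1 Saturday, common
2215: Jan 1 Sunday, common
2216: Jan 1 Monday, leap
2216 matches on both conditions.

2216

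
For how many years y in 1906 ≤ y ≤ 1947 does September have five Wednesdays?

12

September has 30 days; it has five Wednesdays when Wednesday falls among the first (month-length − 28) days — i.e. when September 1 is one of Wednesday/Tuesday.
September 1 by year: 1906:Sat 1907:Sun 1908:Tue✓ 1909:Wed✓ 1910:Thu 1911:Fri 1912:Sun 1913:Mon 1914:Tue✓ 1915:Wed✓ 1916:Fri 1917:Sat 1918:Sun 1919:Mon 1920:Wed✓ …(12 more)… 1933:Fri 1934:Sat 1935:Sun 1936:Tue✓ 1937:Wed✓ 1938:Thu 1939:Fri 1940:Sun 1941:Mon 1942:Tue✓ 1943:Wed✓ 1944:Fri 1945:Sat 1946:Sun 1947:Mon
Years with five Wednesdays: 1908, 1909, 1914, 1915, 1920, 1925, 1926, 1931, 1936, 1937, 1942, 1943 → 12.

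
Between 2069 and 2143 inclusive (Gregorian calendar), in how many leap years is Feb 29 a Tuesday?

2

Leap years in 2069–2143: 17 of them.
Feb 29 weekday advances by 5 (mod 7) from one leap year to the next four years later (or differs when a century non-leap intervenes).
Leap-day weekdays: 2072:Mon 2076:Sat 2080:Thu 2084:Tue✓ 2088:Sun 2092:Fri 2096:Wed 2104:Fri 2108:Wed 2112:Mon 2116:Sat 2120:Thu 2124:Tue✓ 2128:Sun 2132:Fri 2136:Wed 2140:Mon
Tuesday: 2084, 2124 → 2.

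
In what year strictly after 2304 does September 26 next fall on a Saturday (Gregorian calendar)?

2308

From one year to the next, a fixed date's weekday advances by 1, or by 2 when a Feb 29 lies between the two dates.
2304: September 26 is Monday.
2305: Tuesday (+1)
2306: Wednesday (+1)
2307: Thursday (+1)
2308: Saturday (+2)
September 26 falls on a Saturday in 2308.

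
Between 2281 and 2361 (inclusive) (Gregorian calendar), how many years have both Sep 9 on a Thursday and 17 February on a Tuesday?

Check each year's weekday for Sep 9 and 17 February:
  2281: Fri/Thu  2282: Sat/Fri  2283: Sun/Sat  2284: Tue/Sun  2285: Wed/Tue  2286: Thu/Wed  2287: Fri/Thu  2288: Sun/Fri  2289: Mon/Sun  2290: Tue/Mon  2291: Wed/Tue  2292: Fri/Wed  2293: Sat/Fri  2294: Sun/Sat  …(53 more)…  2348: Thu/Tue ✓  2349: Fri/Thu  2350: Sat/Fri  2351: Sun/Sat  2352: Tue/Sun  2353: Wed/Tue  2354: Thu/Wed  2355: Fri/Thu  2356: Sun/Fri  2357: Mon/Sun  2358: Tue/Mon  2359: Wed/Tue  2360: Fri/Wed  2361: Sat/Fri
Both conditions hold in: 2320, 2348 — 2.

2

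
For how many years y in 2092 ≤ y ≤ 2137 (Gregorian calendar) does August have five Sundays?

August has 31 days; it has five Sundays when Sunday falls among the first (month-length − 28) days — i.e. when August 1 is one of Sunday/Saturday/Friday.
August 1 by year: 2092:Fri✓ 2093:Sat✓ 2094:Sun✓ 2095:Mon 2096:Wed 2097:Thu 2098:Fri✓ 2099:Sat✓ 2100:Sun✓ 2101:Mon 2102:Tue 2103:Wed 2104:Fri✓ 2105:Sat✓ 2106:Sun✓ …(16 more)… 2123:Sun✓ 2124:Tue 2125:Wed 2126:Thu 2127:Fri✓ 2128:Sun✓ 2129:Mon 2130:Tue 2131:Wed 2132:Fri✓ 2133:Sat✓ 2134:Sun✓ 2135:Mon 2136:Wed 2137:Thu
Years with five Sundays: 2092, 2093, 2094, 2098, 2099, 2100, 2104, 2105, 2106, 2110, 2111, 2116, 2117, 2121, 2122, 2123, 2127, 2128, 2132, 2133, 2134 → 21.

21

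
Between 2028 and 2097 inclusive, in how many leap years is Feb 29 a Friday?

3

Leap years in 2028–2097: 18 of them.
Feb 29 weekday advances by 5 (mod 7) from one leap year to the next four years later (or differs when a century non-leap intervenes).
Leap-day weekdays: 2028:Tue 2032:Sun 2036:Fri✓ 2040:Wed 2044:Mon 2048:Sat 2052:Thu 2056:Tue 2060:Sun 2064:Fri✓ 2068:Wed 2072:Mon 2076:Sat 2080:Thu 2084:Tue 2088:Sun 2092:Fri✓ 2096:Wed
Friday: 2036, 2064, 2092 → 3.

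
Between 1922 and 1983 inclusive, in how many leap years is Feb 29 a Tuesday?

2

Leap years in 1922–1983: 15 of them.
Feb 29 weekday advances by 5 (mod 7) from one leap year to the next four years later (or differs when a century non-leap intervenes).
Leap-day weekdays: 1924:Fri 1928:Wed 1932:Mon 1936:Sat 1940:Thu 1944:Tue✓ 1948:Sun 1952:Fri 1956:Wed 1960:Mon 1964:Sat 1968:Thu 1972:Tue✓ 1976:Sun 1980:Fri
Tuesday: 1944, 1972 → 2.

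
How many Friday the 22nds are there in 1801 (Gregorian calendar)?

1

Check the 22nd of each month of 1801: Jan 22: Thu, Feb 22: Sun, Mar 22: Sun, Apr 22: Wed, May 22: Fri, Jun 22: Mon, Jul 22: Wed, Aug 22: Sat, Sep 22: Tue, Oct 22: Thu, Nov 22: Sun, Dec 22: Tue.
Friday occurs in May — 1 month.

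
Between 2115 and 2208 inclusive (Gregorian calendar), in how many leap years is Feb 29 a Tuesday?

Leap years in 2115–2208: 23 of them.
Feb 29 weekday advances by 5 (mod 7) from one leap year to the next four years later (or differs when a century non-leap intervenes).
Leap-day weekdays: 2116:Sat 2120:Thu 2124:Tue✓ 2128:Sun 2132:Fri 2136:Wed 2140:Mon 2144:Sat 2148:Thu 2152:Tue✓ 2156:Sun 2160:Fri 2164:Wed 2168:Mon 2172:Sat 2176:Thu 2180:Tue✓ 2184:Sun 2188:Fri 2192:Wed 2196:Mon 2204:Wed 2208:Mon
Tuesday: 2124, 2152, 2180 → 3.

3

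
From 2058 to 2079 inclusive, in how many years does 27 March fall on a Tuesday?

3

Track 27 March's weekday year by year (advancing +1, or +2 across a Feb 29):
  2058: Wed  2059: Thu (+1)  2060: Sat (+2)  2061: Sun (+1)  2062: Mon (+1)
  2063: Tue (+1) ✓  2064: Thu (+2)  2065: Fri (+1)  2066: Sat (+1)  2067: Sun (+1)
  2068: Tue (+2) ✓  2069: Wed (+1)  2070: Thu (+1)  2071: Fri (+1)  2072: Sun (+2)
  2073: Mon (+1)  2074: Tue (+1) ✓  2075: Wed (+1)  2076: Fri (+2)  2077: Sat (+1)
  2078: Sun (+1)  2079: Mon (+1)
Tuesday years: 2063, 2068, 2074 — 3 in total.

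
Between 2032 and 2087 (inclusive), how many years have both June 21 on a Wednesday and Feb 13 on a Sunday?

Check each year's weekday for June 21 and Feb 13:
  2032: Mon/Fri  2033: Tue/Sun  2034: Wed/Mon  2035: Thu/Tue  2036: Sat/Wed  2037: Sun/Fri  2038: Mon/Sat  2039: Tue/Sun  2040: Thu/Mon  2041: Fri/Wed  2042: Sat/Thu  2043: Sun/Fri  2044: Tue/Sat  2045: Wed/Mon  …(28 more)…  2074: Thu/Tue  2075: Fri/Wed  2076: Sun/Thu  2077: Mon/Sat  2078: Tue/Sun  2079: Wed/Mon  2080: Fri/Tue  2081: Sat/Thu  2082: Sun/Fri  2083: Mon/Sat  2084: Wed/Sun ✓  2085: Thu/Tue  2086: Fri/Wed  2087: Sat/Thu
Both conditions hold in: 2056, 2084 — 2.

2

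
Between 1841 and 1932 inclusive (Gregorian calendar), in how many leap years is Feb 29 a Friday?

Leap years in 1841–1932: 22 of them.
Feb 29 weekday advances by 5 (mod 7) from one leap year to the next four years later (or differs when a century non-leap intervenes).
Leap-day weekdays: 1844:Thu 1848:Tue 1852:Sun 1856:Fri✓ 1860:Wed 1864:Mon 1868:Sat 1872:Thu 1876:Tue 1880:Sun 1884:Fri✓ 1888:Wed 1892:Mon 1896:Sat 1904:Mon 1908:Sat 1912:Thu 1916:Tue 1920:Sun 1924:Fri✓ 1928:Wed 1932:Mon
Friday: 1856, 1884, 1924 → 3.

3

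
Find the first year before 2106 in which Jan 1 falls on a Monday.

Jan 1 advances by 2 weekdays after a leap year and by 1 after a common year.
2106: Jan 1 is Friday.
2105: Thursday
2104: Tuesday (leap)
2103: Monday
2103 begins on a Monday

2103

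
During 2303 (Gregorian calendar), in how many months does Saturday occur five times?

4

A month of length L has five Saturdays iff its first Saturday is on day ≤ L−28 (so day 1–3 in a 31-day month, 1–2 in a 30-day month, day 1 in a leap February).
Checking each month of 2303: Jan starts Thu (31d) ✓; Feb starts Sun (28d); Mar starts Sun (31d); Apr starts Wed (30d); May starts Fri (31d) ✓; Jun starts Mon (30d); Jul starts Wed (31d); Aug starts Sat (31d) ✓; Sep starts Tue (30d); Oct starts Thu (31d) ✓; Nov starts Sun (30d); Dec starts Tue (31d).
Five-Saturday months: January, May, August, October → 4.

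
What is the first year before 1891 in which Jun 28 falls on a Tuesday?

1887

From one year to the next, a fixed date's weekday advances by 1, or by 2 when a Feb 29 lies between the two dates.
1891: June 28 is Sunday.
1890: Saturday (−1)
1889: Friday (−1)
1888: Thursday (−1)
1887: Tuesday (−2)
Jun 28 falls on a Tuesday in 1887.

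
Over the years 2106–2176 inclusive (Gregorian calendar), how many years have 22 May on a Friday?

Track 22 May's weekday year by year (advancing +1, or +2 across a Feb 29):
  2106: Sat  2107: Sun (+1)  2108: Tue (+2)  2109: Wed (+1)  2110: Thu (+1)
  2111: Fri (+1) ✓  2112: Sun (+2)  2113: Mon (+1)  2114: Tue (+1)  2115: Wed (+1)
  2116: Fri (+2) ✓  2117: Sat (+1)  2118: Sun (+1)  2119: Mon (+1)  … (43 more years) …
  2163: Sun (+1)  2164: Tue (+2)  2165: Wed (+1)  2166: Thu (+1)  2167: Fri (+1) ✓
  2168: Sun (+2)  2169: Mon (+1)  2170: Tue (+1)  2171: Wed (+1)  2172: Fri (+2) ✓
  2173: Sat (+1)  2174: Sun (+1)  2175: Mon (+1)  2176: Wed (+2)
Friday years: 2111, 2116, 2122, 2133, 2139, 2144, 2150, 2161, 2167, 2172 — 10 in total.

10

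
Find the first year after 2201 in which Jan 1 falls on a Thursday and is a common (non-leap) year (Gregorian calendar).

Jan 1 advances by 2 weekdays after a leap year and by 1 after a common year.
2201: Jan 1 is Thursday.
2202: Friday
2203: Saturday
2204: Sunday (leap)
2205: Tuesday
2206: Wednesday
2207: Thursday
2207 begins on a Thursday and is a common year.

2207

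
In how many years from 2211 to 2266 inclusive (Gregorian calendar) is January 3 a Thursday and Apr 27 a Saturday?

6

Check each year's weekday for January 3 and Apr 27:
  2211: Thu/Sat ✓  2212: Fri/Mon  2213: Sun/Tue  2214: Mon/Wed  2215: Tue/Thu  2216: Wed/Sat  2217: Fri/Sun  2218: Sat/Mon  2219: Sun/Tue  2220: Mon/Thu  2221: Wed/Fri  2222: Thu/Sat ✓  2223: Fri/Sun  2224: Sat/Tue  …(28 more)…  2253: Mon/Wed  2254: Tue/Thu  2255: Wed/Fri  2256: Thu/Sun  2257: Sat/Mon  2258: Sun/Tue  2259: Mon/Wed  2260: Tue/Fri  2261: Thu/Sat ✓  2262: Fri/Sun  2263: Sat/Mon  2264: Sun/Wed  2265: Tue/Thu  2266: Wed/Fri
Both conditions hold in: 2211, 2222, 2233, 2239, 2250, 2261 — 6.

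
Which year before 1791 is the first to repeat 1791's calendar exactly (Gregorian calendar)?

Two years share a calendar iff Jan 1 falls on the same weekday and both are leap or both are common. 1791: Jan 1 is Saturday, common year.
1790: Jan 1 Friday, common
1789: Jan 1 Thursday, common
1788: Jan 1 Tuesday, leap
1787: Jan 1 Monday, common
1786: Jan 1 Sunday, common
1785: Jan 1 Saturday, common
1785 matches on both conditions.

1785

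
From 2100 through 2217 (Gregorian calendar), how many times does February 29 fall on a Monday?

5

Leap years in 2100–2217: 28 of them.
Feb 29 weekday advances by 5 (mod 7) from one leap year to the next four years later (or differs when a century non-leap intervenes).
Leap-day weekdays: 2104:Fri 2108:Wed 2112:Mon✓ 2116:Sat 2120:Thu 2124:Tue 2128:Sun 2132:Fri 2136:Wed 2140:Mon✓ 2144:Sat 2148:Thu 2152:Tue 2156:Sun 2160:Fri 2164:Wed 2168:Mon✓ 2172:Sat 2176:Thu 2180:Tue 2184:Sun 2188:Fri 2192:Wed 2196:Mon✓ 2204:Wed 2208:Mon✓ 2212:Sat 2216:Thu
Monday: 2112, 2140, 2168, 2196, 2208 → 5.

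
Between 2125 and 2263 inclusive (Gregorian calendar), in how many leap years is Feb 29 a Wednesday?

Leap years in 2125–2263: 33 of them.
Feb 29 weekday advances by 5 (mod 7) from one leap year to the next four years later (or differs when a century non-leap intervenes).
Leap-day weekdays: 2128:Sun 2132:Fri 2136:Wed✓ 2140:Mon 2144:Sat 2148:Thu 2152:Tue 2156:Sun 2160:Fri 2164:Wed✓ 2168:Mon 2172:Sat 2176:Thu …(7 more)… 2212:Sat 2216:Thu 2220:Tue 2224:Sun 2228:Fri 2232:Wed✓ 2236:Mon 2240:Sat 2244:Thu 2248:Tue 2252:Sun 2256:Fri 2260:Wed✓
Wednesday: 2136, 2164, 2192, 2204, 2232, 2260 → 6.

6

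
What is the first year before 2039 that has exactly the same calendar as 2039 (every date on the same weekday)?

2033

Two years share a calendar iff Jan 1 falls on the same weekday and both are leap or both are common. 2039: Jan 1 is Saturday, common year.
2038: Jan 1 Friday, common
2037: Jan 1 Thursday, common
2036: Jan 1 Tuesday, leap
2035: Jan 1 Monday, common
2034: Jan 1 Sunday, common
2033: Jan 1 Saturday, common
2033 matches on both conditions.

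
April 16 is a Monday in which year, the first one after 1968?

From one year to the next, a fixed date's weekday advances by 1, or by 2 when a Feb 29 lies between the two dates.
1968: April 16 is Tuesday.
1969: Wednesday (+1)
1970: Thursday (+1)
1971: Friday (+1)
1972: Sunday (+2)
1973: Monday (+1)
April 16 falls on a Monday in 1973.

1973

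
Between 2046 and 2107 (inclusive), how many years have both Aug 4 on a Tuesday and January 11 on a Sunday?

7

Check each year's weekday for Aug 4 and January 11:
  2046: Sat/Thu  2047: Sun/Fri  2048: Tue/Sat  2049: Wed/Mon  2050: Thu/Tue  2051: Fri/Wed  2052: Sun/Thu  2053: Mon/Sat  2054: Tue/Sun ✓  2055: Wed/Mon  2056: Fri/Tue  2057: Sat/Thu  2058: Sun/Fri  2059: Mon/Sat  …(34 more)…  2094: Wed/Mon  2095: Thu/Tue  2096: Sat/Wed  2097: Sun/Fri  2098: Mon/Sat  2099: Tue/Sun ✓  2100: Wed/Mon  2101: Thu/Tue  2102: Fri/Wed  2103: Sat/Thu  2104: Mon/Fri  2105: Tue/Sun ✓  2106: Wed/Mon  2107: Thu/Tue
Both conditions hold in: 2054, 2065, 2071, 2082, 2093, 2099, 2105 — 7.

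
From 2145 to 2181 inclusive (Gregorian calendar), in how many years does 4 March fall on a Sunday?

Track 4 March's weekday year by year (advancing +1, or +2 across a Feb 29):
  2145: Thu  2146: Fri (+1)  2147: Sat (+1)  2148: Mon (+2)  2149: Tue (+1)
  2150: Wed (+1)  2151: Thu (+1)  2152: Sat (+2)  2153: Sun (+1) ✓  2154: Mon (+1)
  2155: Tue (+1)  2156: Thu (+2)  2157: Fri (+1)  2158: Sat (+1)  … (9 more years) …
  2168: Fri (+2)  2169: Sat (+1)  2170: Sun (+1) ✓  2171: Mon (+1)  2172: Wed (+2)
  2173: Thu (+1)  2174: Fri (+1)  2175: Sat (+1)  2176: Mon (+2)  2177: Tue (+1)
  2178: Wed (+1)  2179: Thu (+1)  2180: Sat (+2)  2181: Sun (+1) ✓
Sunday years: 2153, 2159, 2164, 2170, 2181 — 5 in total.

5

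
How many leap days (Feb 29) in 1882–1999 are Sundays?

Leap years in 1882–1999: 28 of them.
Feb 29 weekday advances by 5 (mod 7) from one leap year to the next four years later (or differs when a century non-leap intervenes).
Leap-day weekdays: 1884:Fri 1888:Wed 1892:Mon 1896:Sat 1904:Mon 1908:Sat 1912:Thu 1916:Tue 1920:Sun✓ 1924:Fri 1928:Wed 1932:Mon 1936:Sat 1940:Thu 1944:Tue 1948:Sun✓ 1952:Fri 1956:Wed 1960:Mon 1964:Sat 1968:Thu 1972:Tue 1976:Sun✓ 1980:Fri 1984:Wed 1988:Mon 1992:Sat 1996:Thu
Sunday: 1920, 1948, 1976 → 3.

3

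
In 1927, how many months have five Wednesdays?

A month of length L has five Wednesdays iff its first Wednesday is on day ≤ L−28 (so day 1–3 in a 31-day month, 1–2 in a 30-day month, day 1 in a leap February).
Checking each month of 1927: Jan starts Sat (31d); Feb starts Tue (28d); Mar starts Tue (31d) ✓; Apr starts Fri (30d); May starts Sun (31d); Jun starts Wed (30d) ✓; Jul starts Fri (31d); Aug starts Mon (31d) ✓; Sep starts Thu (30d); Oct starts Sat (31d); Nov starts Tue (30d) ✓; Dec starts Thu (31d).
Five-Wednesday months: March, June, August, November → 4.

4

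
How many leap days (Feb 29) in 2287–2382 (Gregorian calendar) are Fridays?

Leap years in 2287–2382: 23 of them.
Feb 29 weekday advances by 5 (mod 7) from one leap year to the next four years later (or differs when a century non-leap intervenes).
Leap-day weekdays: 2288:Wed 2292:Mon 2296:Sat 2304:Mon 2308:Sat 2312:Thu 2316:Tue 2320:Sun 2324:Fri✓ 2328:Wed 2332:Mon 2336:Sat 2340:Thu 2344:Tue 2348:Sun 2352:Fri✓ 2356:Wed 2360:Mon 2364:Sat 2368:Thu 2372:Tue 2376:Sun 2380:Fri✓
Friday: 2324, 2352, 2380 → 3.

3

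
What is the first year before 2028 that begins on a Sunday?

2023

Jan 1 advances by 2 weekdays after a leap year and by 1 after a common year.
2028: Jan 1 is Saturday (leap).
2027: Friday
2026: Thursday
2025: Wednesday
2024: Monday (leap)
2023: Sunday
2023 begins on a Sunday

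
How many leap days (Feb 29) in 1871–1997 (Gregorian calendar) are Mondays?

Leap years in 1871–1997: 31 of them.
Feb 29 weekday advances by 5 (mod 7) from one leap year to the next four years later (or differs when a century non-leap intervenes).
Leap-day weekdays: 1872:Thu 1876:Tue 1880:Sun 1884:Fri 1888:Wed 1892:Mon✓ 1896:Sat 1904:Mon✓ 1908:Sat 1912:Thu 1916:Tue 1920:Sun 1924:Fri …(5 more)… 1948:Sun 1952:Fri 1956:Wed 1960:Mon✓ 1964:Sat 1968:Thu 1972:Tue 1976:Sun 1980:Fri 1984:Wed 1988:Mon✓ 1992:Sat 1996:Thu
Monday: 1892, 1904, 1932, 1960, 1988 → 5.

5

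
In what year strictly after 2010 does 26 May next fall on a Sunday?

From one year to the next, a fixed date's weekday advances by 1, or by 2 when a Feb 29 lies between the two dates.
2010: May 26 is Wednesday.
2011: Thursday (+1)
2012: Saturday (+2)
2013: Sunday (+1)
26 May falls on a Sunday in 2013.

2013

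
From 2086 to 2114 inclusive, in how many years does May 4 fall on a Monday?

Track May 4's weekday year by year (advancing +1, or +2 across a Feb 29):
  2086: Sat  2087: Sun (+1)  2088: Tue (+2)  2089: Wed (+1)  2090: Thu (+1)
  2091: Fri (+1)  2092: Sun (+2)  2093: Mon (+1) ✓  2094: Tue (+1)  2095: Wed (+1)
  2096: Fri (+2)  2097: Sat (+1)  2098: Sun (+1)  2099: Mon (+1) ✓  2100: Tue (+1)
  2101: Wed (+1)  2102: Thu (+1)  2103: Fri (+1)  2104: Sun (+2)  2105: Mon (+1) ✓
  2106: Tue (+1)  2107: Wed (+1)  2108: Fri (+2)  2109: Sat (+1)  2110: Sun (+1)
  2111: Mon (+1) ✓  2112: Wed (+2)  2113: Thu (+1)  2114: Fri (+1)
Monday years: 2093, 2099, 2105, 2111 — 4 in total.

4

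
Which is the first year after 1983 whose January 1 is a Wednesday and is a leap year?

Jan 1 advances by 2 weekdays after a leap year and by 1 after a common year.
1983: Jan 1 is Saturday.
1984: Sunday (leap)
1985: Tuesday
1986: Wednesday
1987: Thursday
1988: Friday (leap)
1989: Sunday
1990: Monday
1991: Tuesday
1992: Wednesday (leap)
1992 begins on a Wednesday and is a leap year.

1992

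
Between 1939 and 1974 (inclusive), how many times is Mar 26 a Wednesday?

Track Mar 26's weekday year by year (advancing +1, or +2 across a Feb 29):
  1939: Sun  1940: Tue (+2)  1941: Wed (+1) ✓  1942: Thu (+1)  1943: Fri (+1)
  1944: Sun (+2)  1945: Mon (+1)  1946: Tue (+1)  1947: Wed (+1) ✓  1948: Fri (+2)
  1949: Sat (+1)  1950: Sun (+1)  1951: Mon (+1)  1952: Wed (+2) ✓  … (8 more years) …
  1961: Sun (+1)  1962: Mon (+1)  1963: Tue (+1)  1964: Thu (+2)  1965: Fri (+1)
  1966: Sat (+1)  1967: Sun (+1)  1968: Tue (+2)  1969: Wed (+1) ✓  1970: Thu (+1)
  1971: Fri (+1)  1972: Sun (+2)  1973: Mon (+1)  1974: Tue (+1)
Wednesday years: 1941, 1947, 1952, 1958, 1969 — 5 in total.

5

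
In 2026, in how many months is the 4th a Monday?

1

Check the 4th of each month of 2026: Jan 4: Sun, Feb 4: Wed, Mar 4: Wed, Apr 4: Sat, May 4: Mon, Jun 4: Thu, Jul 4: Sat, Aug 4: Tue, Sep 4: Fri, Oct 4: Sun, Nov 4: Wed, Dec 4: Fri.
Monday occurs in May — 1 month.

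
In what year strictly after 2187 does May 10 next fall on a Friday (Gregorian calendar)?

2193

From one year to the next, a fixed date's weekday advances by 1, or by 2 when a Feb 29 lies between the two dates.
2187: May 10 is Thursday.
2188: Saturday (+2)
2189: Sunday (+1)
2190: Monday (+1)
2191: Tuesday (+1)
2192: Thursday (+2)
2193: Friday (+1)
May 10 falls on a Friday in 2193.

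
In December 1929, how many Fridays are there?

4

December 1929 has 31 days and begins on Sunday.
The first Friday is December 6.
Fridays fall on 6, 13, 20, 27 — that's 4.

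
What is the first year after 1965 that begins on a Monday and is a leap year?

Jan 1 advances by 2 weekdays after a leap year and by 1 after a common year.
1965: Jan 1 is Friday.
1966: Saturday
1967: Sunday
1968: Monday (leap)
1968 begins on a Monday and is a leap year.

1968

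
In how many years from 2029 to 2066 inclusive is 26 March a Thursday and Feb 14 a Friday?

1

Check each year's weekday for 26 March and Feb 14:
  2029: Mon/Wed  2030: Tue/Thu  2031: Wed/Fri  2032: Fri/Sat  2033: Sat/Mon  2034: Sun/Tue  2035: Mon/Wed  2036: Wed/Thu  2037: Thu/Sat  2038: Fri/Sun  2039: Sat/Mon  2040: Mon/Tue  2041: Tue/Thu  2042: Wed/Fri  …(10 more)…  2053: Wed/Fri  2054: Thu/Sat  2055: Fri/Sun  2056: Sun/Mon  2057: Mon/Wed  2058: Tue/Thu  2059: Wed/Fri  2060: Fri/Sat  2061: Sat/Mon  2062: Sun/Tue  2063: Mon/Wed  2064: Wed/Thu  2065: Thu/Sat  2066: Fri/Sun
Both conditions hold in: 2048 — 1.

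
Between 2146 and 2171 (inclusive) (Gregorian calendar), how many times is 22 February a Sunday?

Track 22 February's weekday year by year (advancing +1, or +2 across a Feb 29):
  2146: Tue  2147: Wed (+1)  2148: Thu (+1)  2149: Sat (+2)  2150: Sun (+1) ✓
  2151: Mon (+1)  2152: Tue (+1)  2153: Thu (+2)  2154: Fri (+1)  2155: Sat (+1)
  2156: Sun (+1) ✓  2157: Tue (+2)  2158: Wed (+1)  2159: Thu (+1)  2160: Fri (+1)
  2161: Sun (+2) ✓  2162: Mon (+1)  2163: Tue (+1)  2164: Wed (+1)  2165: Fri (+2)
  2166: Sat (+1)  2167: Sun (+1) ✓  2168: Mon (+1)  2169: Wed (+2)  2170: Thu (+1)
  2171: Fri (+1)
Sunday years: 2150, 2156, 2161, 2167 — 4 in total.

4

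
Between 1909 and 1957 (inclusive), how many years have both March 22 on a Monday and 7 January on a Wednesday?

Check each year's weekday for March 22 and 7 January:
  1909: Mon/Thu  1910: Tue/Fri  1911: Wed/Sat  1912: Fri/Sun  1913: Sat/Tue  1914: Sun/Wed  1915: Mon/Thu  1916: Wed/Fri  1917: Thu/Sun  1918: Fri/Mon  1919: Sat/Tue  1920: Mon/Wed ✓  1921: Tue/Fri  1922: Wed/Sat  …(21 more)…  1944: Wed/Fri  1945: Thu/Sun  1946: Fri/Mon  1947: Sat/Tue  1948: Mon/Wed ✓  1949: Tue/Fri  1950: Wed/Sat  1951: Thu/Sun  1952: Sat/Mon  1953: Sun/Wed  1954: Mon/Thu  1955: Tue/Fri  1956: Thu/Sat  1957: Fri/Mon
Both conditions hold in: 1920, 1948 — 2.

2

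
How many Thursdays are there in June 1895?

June 1895 has 30 days and begins on Saturday.
The first Thursday is June 6.
Thursdays fall on 6, 13, 20, 27 — that's 4.

4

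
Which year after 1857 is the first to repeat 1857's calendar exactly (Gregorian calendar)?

1863

Two years share a calendar iff Jan 1 falls on the same weekday and both are leap or both are common. 1857: Jan 1 is Thursday, common year.
1858: Jan 1 Friday, common
1859: Jan 1 Saturday, common
1860: Jan 1 Sunday, leap
1861: Jan 1 Tuesday, common
1862: Jan 1 Wednesday, common
1863: Jan 1 Thursday, common
1863 matches on both conditions.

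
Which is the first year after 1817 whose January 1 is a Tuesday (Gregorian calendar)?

Jan 1 advances by 2 weekdays after a leap year and by 1 after a common year.
1817: Jan 1 is Wednesday.
1818: Thursday
1819: Friday
1820: Saturday (leap)
1821: Monday
1822: Tuesday
1822 begins on a Tuesday

1822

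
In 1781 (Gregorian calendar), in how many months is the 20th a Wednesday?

1

Check the 20th of each month of 1781: Jan 20: Sat, Feb 20: Tue, Mar 20: Tue, Apr 20: Fri, May 20: Sun, Jun 20: Wed, Jul 20: Fri, Aug 20: Mon, Sep 20: Thu, Oct 20: Sat, Nov 20: Tue, Dec 20: Thu.
Wednesday occurs in June — 1 month.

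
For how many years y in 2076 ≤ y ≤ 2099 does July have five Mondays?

9

July has 31 days; it has five Mondays when Monday falls among the first (month-length − 28) days — i.e. when July 1 is one of Monday/Sunday/Saturday.
July 1 by year: 2076:Wed 2077:Thu 2078:Fri 2079:Sat✓ 2080:Mon✓ 2081:Tue 2082:Wed 2083:Thu 2084:Sat✓ 2085:Sun✓ 2086:Mon✓ 2087:Tue 2088:Thu 2089:Fri 2090:Sat✓ 2091:Sun✓ 2092:Tue 2093:Wed 2094:Thu 2095:Fri 2096:Sun✓ 2097:Mon✓ 2098:Tue 2099:Wed
Years with five Mondays: 2079, 2080, 2084, 2085, 2086, 2090, 2091, 2096, 2097 → 9.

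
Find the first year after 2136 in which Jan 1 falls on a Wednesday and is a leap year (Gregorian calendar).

Jan 1 advances by 2 weekdays after a leap year and by 1 after a common year.
2136: Jan 1 is Sunday (leap).
2137: Tuesday
2138: Wednesday
2139: Thursday
2140: Friday (leap)
2141: Sunday
2142: Monday
2143: Tuesday
2144: Wednesday (leap)
2144 begins on a Wednesday and is a leap year.

2144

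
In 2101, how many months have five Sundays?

A month of length L has five Sundays iff its first Sunday is on day ≤ L−28 (so day 1–3 in a 31-day month, 1–2 in a 30-day month, day 1 in a leap February).
Checking each month of 2101: Jan starts Sat (31d) ✓; Feb starts Tue (28d); Mar starts Tue (31d); Apr starts Fri (30d); May starts Sun (31d) ✓; Jun starts Wed (30d); Jul starts Fri (31d) ✓; Aug starts Mon (31d); Sep starts Thu (30d); Oct starts Sat (31d) ✓; Nov starts Tue (30d); Dec starts Thu (31d).
Five-Sunday months: January, May, July, October → 4.

4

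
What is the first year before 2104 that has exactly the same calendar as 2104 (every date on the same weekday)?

Two years share a calendar iff Jan 1 falls on the same weekday and both are leap or both are common. 2104: Jan 1 is Tuesday, leap year.
2103: Jan 1 Monday, common
2102: Jan 1 Sunday, common
2101: Jan 1 Saturday, common
2100: Jan 1 Friday, common
2099: Jan 1 Thursday, common
2098: Jan 1 Wednesday, common
2097: Jan 1 Tuesday, common
2096: Jan 1 Sunday, leap
2095: Jan 1 Saturday, common
2094: Jan 1 Friday, common
2093: Jan 1 Thursday, common
2092: Jan 1 Tuesday, leap
2092 matches on both conditions.

2092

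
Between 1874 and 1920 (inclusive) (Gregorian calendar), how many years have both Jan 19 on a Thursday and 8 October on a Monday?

Check each year's weekday for Jan 19 and 8 October:
  1874: Mon/Thu  1875: Tue/Fri  1876: Wed/Sun  1877: Fri/Mon  1878: Sat/Tue  1879: Sun/Wed  1880: Mon/Fri  1881: Wed/Sat  1882: Thu/Sun  1883: Fri/Mon  1884: Sat/Wed  1885: Mon/Thu  1886: Tue/Fri  1887: Wed/Sat  …(19 more)…  1907: Sat/Tue  1908: Sun/Thu  1909: Tue/Fri  1910: Wed/Sat  1911: Thu/Sun  1912: Fri/Tue  1913: Sun/Wed  1914: Mon/Thu  1915: Tue/Fri  1916: Wed/Sun  1917: Fri/Mon  1918: Sat/Tue  1919: Sun/Wed  1920: Mon/Fri
Both conditions hold in: 1888 — 1.

1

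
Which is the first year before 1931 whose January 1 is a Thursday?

1925

Jan 1 advances by 2 weekdays after a leap year and by 1 after a common year.
1931: Jan 1 is Thursday.
1930: Wednesday
1929: Tuesday
1928: Sunday (leap)
1927: Saturday
1926: Friday
1925: Thursday
1925 begins on a Thursday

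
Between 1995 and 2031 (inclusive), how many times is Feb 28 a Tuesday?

Track Feb 28's weekday year by year (advancing +1, or +2 across a Feb 29):
  1995: Tue ✓  1996: Wed (+1)  1997: Fri (+2)  1998: Sat (+1)  1999: Sun (+1)
  2000: Mon (+1)  2001: Wed (+2)  2002: Thu (+1)  2003: Fri (+1)  2004: Sat (+1)
  2005: Mon (+2)  2006: Tue (+1) ✓  2007: Wed (+1)  2008: Thu (+1)  … (9 more years) …
  2018: Wed (+1)  2019: Thu (+1)  2020: Fri (+1)  2021: Sun (+2)  2022: Mon (+1)
  2023: Tue (+1) ✓  2024: Wed (+1)  2025: Fri (+2)  2026: Sat (+1)  2027: Sun (+1)
  2028: Mon (+1)  2029: Wed (+2)  2030: Thu (+1)  2031: Fri (+1)
Tuesday years: 1995, 2006, 2012, 2017, 2023 — 5 in total.

5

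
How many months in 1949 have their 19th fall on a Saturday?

Check the 19th of each month of 1949: Jan 19: Wed, Feb 19: Sat, Mar 19: Sat, Apr 19: Tue, May 19: Thu, Jun 19: Sun, Jul 19: Tue, Aug 19: Fri, Sep 19: Mon, Oct 19: Wed, Nov 19: Sat, Dec 19: Mon.
Saturday occurs in February, March, November — 3 months.

3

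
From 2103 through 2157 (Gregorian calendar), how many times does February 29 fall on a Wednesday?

2

Leap years in 2103–2157: 14 of them.
Feb 29 weekday advances by 5 (mod 7) from one leap year to the next four years later (or differs when a century non-leap intervenes).
Leap-day weekdays: 2104:Fri 2108:Wed✓ 2112:Mon 2116:Sat 2120:Thu 2124:Tue 2128:Sun 2132:Fri 2136:Wed✓ 2140:Mon 2144:Sat 2148:Thu 2152:Tue 2156:Sun
Wednesday: 2108, 2136 → 2.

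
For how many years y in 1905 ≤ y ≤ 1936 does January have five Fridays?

13

January has 31 days; it has five Fridays when Friday falls among the first (month-length − 28) days — i.e. when January 1 is one of Friday/Thursday/Wednesday.
January 1 by year: 1905:Sun 1906:Mon 1907:Tue 1908:Wed✓ 1909:Fri✓ 1910:Sat 1911:Sun 1912:Mon 1913:Wed✓ 1914:Thu✓ 1915:Fri✓ 1916:Sat 1917:Mon 1918:Tue 1919:Wed✓ 1920:Thu✓ 1921:Sat 1922:Sun 1923:Mon 1924:Tue 1925:Thu✓ 1926:Fri✓ 1927:Sat 1928:Sun 1929:Tue 1930:Wed✓ 1931:Thu✓ 1932:Fri✓ 1933:Sun 1934:Mon 1935:Tue 1936:Wed✓
Years with five Fridays: 1908, 1909, 1913, 1914, 1915, 1919, 1920, 1925, 1926, 1930, 1931, 1932, 1936 → 13.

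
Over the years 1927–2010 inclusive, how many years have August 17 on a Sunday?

12

Track August 17's weekday year by year (advancing +1, or +2 across a Feb 29):
  1927: Wed  1928: Fri (+2)  1929: Sat (+1)  1930: Sun (+1) ✓  1931: Mon (+1)
  1932: Wed (+2)  1933: Thu (+1)  1934: Fri (+1)  1935: Sat (+1)  1936: Mon (+2)
  1937: Tue (+1)  1938: Wed (+1)  1939: Thu (+1)  1940: Sat (+2)  … (56 more years) …
  1997: Sun (+1) ✓  1998: Mon (+1)  1999: Tue (+1)  2000: Thu (+2)  2001: Fri (+1)
  2002: Sat (+1)  2003: Sun (+1) ✓  2004: Tue (+2)  2005: Wed (+1)  2006: Thu (+1)
  2007: Fri (+1)  2008: Sun (+2) ✓  2009: Mon (+1)  2010: Tue (+1)
Sunday years: 1930, 1941, 1947, 1952, 1958, 1969, 1975, 1980, 1986, 1997, 2003, 2008 — 12 in total.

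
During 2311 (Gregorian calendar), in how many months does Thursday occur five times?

A month of length L has five Thursdays iff its first Thursday is on day ≤ L−28 (so day 1–3 in a 31-day month, 1–2 in a 30-day month, day 1 in a leap February).
Checking each month of 2311: Jan starts Sun (31d); Feb starts Wed (28d); Mar starts Wed (31d) ✓; Apr starts Sat (30d); May starts Mon (31d); Jun starts Thu (30d) ✓; Jul starts Sat (31d); Aug starts Tue (31d) ✓; Sep starts Fri (30d); Oct starts Sun (31d); Nov starts Wed (30d) ✓; Dec starts Fri (31d).
Five-Thursday months: March, June, August, November → 4.

4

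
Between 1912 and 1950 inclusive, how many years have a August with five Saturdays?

17

August has 31 days; it has five Saturdays when Saturday falls among the first (month-length − 28) days — i.e. when August 1 is one of Saturday/Friday/Thursday.
August 1 by year: 1912:Thu✓ 1913:Fri✓ 1914:Sat✓ 1915:Sun 1916:Tue 1917:Wed 1918:Thu✓ 1919:Fri✓ 1920:Sun 1921:Mon 1922:Tue 1923:Wed 1924:Fri✓ 1925:Sat✓ 1926:Sun …(9 more)… 1936:Sat✓ 1937:Sun 1938:Mon 1939:Tue 1940:Thu✓ 1941:Fri✓ 1942:Sat✓ 1943:Sun 1944:Tue 1945:Wed 1946:Thu✓ 1947:Fri✓ 1948:Sun 1949:Mon 1950:Tue
Years with five Saturdays: 1912, 1913, 1914, 1918, 1919, 1924, 1925, 1929, 1930, 1931, 1935, 1936, 1940, 1941, 1942, 1946, 1947 → 17.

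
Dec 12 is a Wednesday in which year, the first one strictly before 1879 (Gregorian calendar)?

1877

From one year to the next, a fixed date's weekday advances by 1, or by 2 when a Feb 29 lies between the two dates.
1879: December 12 is Friday.
1878: Thursday (−1)
1877: Wednesday (−1)
Dec 12 falls on a Wednesday in 1877.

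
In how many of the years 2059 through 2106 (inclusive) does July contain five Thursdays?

July has 31 days; it has five Thursdays when Thursday falls among the first (month-length − 28) days — i.e. when July 1 is one of Thursday/Wednesday/Tuesday.
July 1 by year: 2059:Tue✓ 2060:Thu✓ 2061:Fri 2062:Sat 2063:Sun 2064:Tue✓ 2065:Wed✓ 2066:Thu✓ 2067:Fri 2068:Sun 2069:Mon 2070:Tue✓ 2071:Wed✓ 2072:Fri 2073:Sat …(18 more)… 2092:Tue✓ 2093:Wed✓ 2094:Thu✓ 2095:Fri 2096:Sun 2097:Mon 2098:Tue✓ 2099:Wed✓ 2100:Thu✓ 2101:Fri 2102:Sat 2103:Sun 2104:Tue✓ 2105:Wed✓ 2106:Thu✓
Years with five Thursdays: 2059, 2060, 2064, 2065, 2066, 2070, 2071, 2076, 2077, 2081, 2082, 2083, 2087, 2088, 2092, 2093, 2094, 2098, 2099, 2100, 2104, 2105, 2106 → 23.

23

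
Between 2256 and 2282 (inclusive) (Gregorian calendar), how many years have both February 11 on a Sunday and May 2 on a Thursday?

Check each year's weekday for February 11 and May 2:
  2256: Mon/Fri  2257: Wed/Sat  2258: Thu/Sun  2259: Fri/Mon  2260: Sat/Wed  2261: Mon/Thu  2262: Tue/Fri  2263: Wed/Sat  2264: Thu/Mon  2265: Sat/Tue  2266: Sun/Wed  2267: Mon/Thu  2268: Tue/Sat  2269: Thu/Sun  2270: Fri/Mon  2271: Sat/Tue  2272: Sun/Thu ✓  2273: Tue/Fri  2274: Wed/Sat  2275: Thu/Sun  2276: Fri/Tue  2277: Sun/Wed  2278: Mon/Thu  2279: Tue/Fri  2280: Wed/Sun  2281: Fri/Mon  2282: Sat/Tue
Both conditions hold in: 2272 — 1.

1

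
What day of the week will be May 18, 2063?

Friday

January 1, 2063 is a Monday.
May 18 is day 138 of the year, i.e. 137 days after Jan 1.
137 mod 7 = 4, so advance 4 weekdays from Monday: Friday.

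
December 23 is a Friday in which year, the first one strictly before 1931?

From one year to the next, a fixed date's weekday advances by 1, or by 2 when a Feb 29 lies between the two dates.
1931: December 23 is Wednesday.
1930: Tuesday (−1)
1929: Monday (−1)
1928: Sunday (−1)
1927: Friday (−2)
December 23 falls on a Friday in 1927.

1927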